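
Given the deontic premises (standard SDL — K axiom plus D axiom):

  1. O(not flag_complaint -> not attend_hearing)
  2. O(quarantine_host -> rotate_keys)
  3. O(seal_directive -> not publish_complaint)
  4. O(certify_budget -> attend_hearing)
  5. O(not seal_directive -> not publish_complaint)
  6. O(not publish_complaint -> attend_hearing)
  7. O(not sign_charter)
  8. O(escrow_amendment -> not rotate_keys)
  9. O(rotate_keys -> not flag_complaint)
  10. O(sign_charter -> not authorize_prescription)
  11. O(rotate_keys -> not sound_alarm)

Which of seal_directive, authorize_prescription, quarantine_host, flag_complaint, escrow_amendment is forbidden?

quarantine_host

Premises 5 and 3 cover both cases: O(not seal_directive -> not publish_complaint) and O(seal_directive -> not publish_complaint). Since not seal_directive ∨ seal_directive is a tautology, O(not publish_complaint) follows.
Premise 6 is O(not publish_complaint -> attend_hearing); since O(not publish_complaint), deontic closure gives O(attend_hearing).
Premise 1, O(not flag_complaint -> not attend_hearing), contraposes to O(attend_hearing -> flag_complaint); with O(attend_hearing) we get O(flag_complaint).
The contrapositive of premise 9 (O(rotate_keys -> not flag_complaint)) is O(flag_complaint -> not rotate_keys), and O(flag_complaint) is already established, so O(not rotate_keys).
Premise 2 is O(quarantine_host -> rotate_keys); contrapositively O(not rotate_keys -> not quarantine_host). Since O(not rotate_keys) holds, K gives O(not quarantine_host).
So O(not quarantine_host) holds, i.e. quarantine_host is forbidden. None of the other listed options is forbidden under the premises.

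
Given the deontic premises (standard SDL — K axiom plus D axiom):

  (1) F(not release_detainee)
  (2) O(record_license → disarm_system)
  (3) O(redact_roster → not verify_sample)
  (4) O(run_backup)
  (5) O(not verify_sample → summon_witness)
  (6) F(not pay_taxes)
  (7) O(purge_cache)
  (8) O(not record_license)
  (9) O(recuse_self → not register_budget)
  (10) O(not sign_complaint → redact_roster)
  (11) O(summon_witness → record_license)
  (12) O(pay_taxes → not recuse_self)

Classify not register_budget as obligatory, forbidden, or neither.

Premise 9 is O(recuse_self → not register_budget), but O(recuse_self) is not derivable from the premises, so it does not yield O(not register_budget).
No premise or chain of K-axiom applications forces O(not register_budget), and none forces O(register_budget). So not register_budget is neither obligatory nor forbidden under these norms.

Neither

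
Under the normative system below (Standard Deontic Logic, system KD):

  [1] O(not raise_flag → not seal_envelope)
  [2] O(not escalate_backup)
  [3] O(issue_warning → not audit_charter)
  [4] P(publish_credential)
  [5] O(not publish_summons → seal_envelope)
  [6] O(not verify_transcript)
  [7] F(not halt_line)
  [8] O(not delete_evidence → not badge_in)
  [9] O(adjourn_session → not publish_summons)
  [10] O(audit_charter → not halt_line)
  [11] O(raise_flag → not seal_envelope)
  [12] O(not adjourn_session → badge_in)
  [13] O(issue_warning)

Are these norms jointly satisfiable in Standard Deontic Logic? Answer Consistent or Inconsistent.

Consistent

Premise 10 is O(audit_charter → not halt_line), but O(audit_charter) is not derivable from the premises, so it does not yield O(not halt_line).
So O(not halt_line) is not derivable, and the apparent clash with O(halt_line) does not arise.
A world satisfying every obligation exists (e.g. adjourn_session=false, audit_charter=false, badge_in=true, delete_evidence=true, escalate_backup=false, halt_line=true, issue_warning=true, publish_credential=false, publish_summons=true, raise_flag=false, seal_envelope=false, verify_transcript=false); no atom is both obligatory and forbidden, so the set is consistent.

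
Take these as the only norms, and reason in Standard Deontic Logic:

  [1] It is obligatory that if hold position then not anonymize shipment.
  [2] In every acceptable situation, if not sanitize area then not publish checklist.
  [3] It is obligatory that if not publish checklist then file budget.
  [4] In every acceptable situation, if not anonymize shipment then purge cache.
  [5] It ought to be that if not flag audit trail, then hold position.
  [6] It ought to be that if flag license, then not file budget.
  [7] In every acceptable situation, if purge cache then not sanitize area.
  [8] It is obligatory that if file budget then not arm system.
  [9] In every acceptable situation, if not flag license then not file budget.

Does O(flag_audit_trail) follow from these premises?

Yes

Premises 9 and 6 are O(¬flag_license → ¬file_budget) and O(flag_license → ¬file_budget); every ideal world satisfies ¬flag_license or flag_license, so in either case ¬file_budget holds — hence O(¬file_budget).
Premise 3 is O(¬publish_checklist → file_budget); contrapositively O(¬file_budget → publish_checklist). Since O(¬file_budget) holds, K gives O(publish_checklist).
Premise 2, O(¬sanitize_area → ¬publish_checklist), contraposes to O(publish_checklist → sanitize_area); with O(publish_checklist) we get O(sanitize_area).
The contrapositive of premise 7 (O(purge_cache → ¬sanitize_area)) is O(sanitize_area → ¬purge_cache), and O(sanitize_area) is already established, so O(¬purge_cache).
Premise 4, O(¬anonymize_shipment → purge_cache), contraposes to O(¬purge_cache → anonymize_shipment); with O(¬purge_cache) we get O(anonymize_shipment).
Premise 1 is O(hold_position → ¬anonymize_shipment); contrapositively O(anonymize_shipment → ¬hold_position). Since O(anonymize_shipment) holds, K gives O(¬hold_position).
Premise 5, O(¬flag_audit_trail → hold_position), contraposes to O(¬hold_position → flag_audit_trail); with O(¬hold_position) we get O(flag_audit_trail).
Premise 8 does not contribute to this derivation.
So O(flag_audit_trail) follows.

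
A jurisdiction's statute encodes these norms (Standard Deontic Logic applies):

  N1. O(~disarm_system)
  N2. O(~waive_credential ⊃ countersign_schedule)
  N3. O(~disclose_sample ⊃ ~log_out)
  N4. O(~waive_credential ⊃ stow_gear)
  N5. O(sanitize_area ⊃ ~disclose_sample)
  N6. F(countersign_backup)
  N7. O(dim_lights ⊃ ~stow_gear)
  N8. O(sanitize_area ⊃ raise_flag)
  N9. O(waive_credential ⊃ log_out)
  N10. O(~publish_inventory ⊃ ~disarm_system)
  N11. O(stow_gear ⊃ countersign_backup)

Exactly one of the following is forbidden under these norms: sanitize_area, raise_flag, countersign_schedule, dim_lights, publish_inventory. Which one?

sanitize_area

F(countersign_backup) at premise 6 means O(~countersign_backup).
Premise 11 is O(stow_gear ⊃ countersign_backup); contrapositively O(~countersign_backup ⊃ ~stow_gear). Since O(~countersign_backup) holds, K gives O(~stow_gear).
The contrapositive of premise 4 (O(~waive_credential ⊃ stow_gear)) is O(~stow_gear ⊃ waive_credential), and O(~stow_gear) is already established, so O(waive_credential).
From O(waive_credential) and premise 9, O(waive_credential ⊃ log_out), we obtain O(log_out).
Premise 3 is O(~disclose_sample ⊃ ~log_out); contrapositively O(log_out ⊃ disclose_sample). Since O(log_out) holds, K gives O(disclose_sample).
Premise 5 is O(sanitize_area ⊃ ~disclose_sample); contrapositively O(disclose_sample ⊃ ~sanitize_area). Since O(disclose_sample) holds, K gives O(~sanitize_area).
So O(~sanitize_area) holds, i.e. sanitize_area is forbidden. None of the other listed options is forbidden under the premises.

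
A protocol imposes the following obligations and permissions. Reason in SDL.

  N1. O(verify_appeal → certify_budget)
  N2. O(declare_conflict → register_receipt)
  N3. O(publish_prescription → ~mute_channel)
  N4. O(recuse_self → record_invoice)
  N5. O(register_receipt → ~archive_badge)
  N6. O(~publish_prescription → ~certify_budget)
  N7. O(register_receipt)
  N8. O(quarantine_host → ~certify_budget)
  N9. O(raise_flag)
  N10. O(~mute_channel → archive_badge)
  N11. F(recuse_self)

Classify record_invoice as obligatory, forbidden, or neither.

Neither

Premise 4 is O(recuse_self → record_invoice), but O(recuse_self) is not derivable from the premises, so it does not yield O(record_invoice).
No premise or chain of K-axiom applications forces O(record_invoice), and none forces O(~record_invoice). So record_invoice is neither obligatory nor forbidden under these norms.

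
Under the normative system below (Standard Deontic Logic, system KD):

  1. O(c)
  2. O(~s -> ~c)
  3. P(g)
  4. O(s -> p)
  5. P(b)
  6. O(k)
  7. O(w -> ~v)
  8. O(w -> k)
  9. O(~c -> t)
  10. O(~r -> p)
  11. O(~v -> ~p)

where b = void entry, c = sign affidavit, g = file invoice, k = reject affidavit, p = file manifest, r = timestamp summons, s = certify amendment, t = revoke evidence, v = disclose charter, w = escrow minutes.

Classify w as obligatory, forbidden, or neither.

Premise 1 gives O(c).
The contrapositive of premise 2 (O(~s -> ~c)) is O(c -> s), and O(c) is already established, so O(s).
Applying K to premise 4 (O(s -> p)) and O(s) yields O(p).
Premise 11 is O(~v -> ~p); contrapositively O(p -> v). Since O(p) holds, K gives O(v).
The contrapositive of premise 7 (O(w -> ~v)) is O(v -> ~w), and O(v) is already established, so O(~w).
Premises 3, 5, 6, 8, 9, 10 do not contribute to this derivation.
Thus O(~w), which is F(w): w is forbidden.

Forbidden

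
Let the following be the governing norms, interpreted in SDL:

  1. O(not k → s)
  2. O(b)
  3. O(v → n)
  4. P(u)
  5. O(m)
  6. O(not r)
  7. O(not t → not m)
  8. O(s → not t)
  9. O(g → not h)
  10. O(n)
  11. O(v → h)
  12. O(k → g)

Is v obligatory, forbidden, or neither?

Premise 5 gives O(m).
Premise 7, O(not t → not m), contraposes to O(m → t); with O(m) we get O(t).
The contrapositive of premise 8 (O(s → not t)) is O(t → not s), and O(t) is already established, so O(not s).
Premise 1 is O(not k → s); contrapositively O(not s → k). Since O(not s) holds, K gives O(k).
Applying K to premise 12 (O(k → g)) and O(k) yields O(g).
Premise 9 is O(g → not h); since O(g), deontic closure gives O(not h).
The contrapositive of premise 11 (O(v → h)) is O(not h → not v), and O(not h) is already established, so O(not v).
Premises 2, 3, 4, 6, 10 do not contribute to this derivation.
Thus O(not v), which is F(v): v is forbidden.

Forbidden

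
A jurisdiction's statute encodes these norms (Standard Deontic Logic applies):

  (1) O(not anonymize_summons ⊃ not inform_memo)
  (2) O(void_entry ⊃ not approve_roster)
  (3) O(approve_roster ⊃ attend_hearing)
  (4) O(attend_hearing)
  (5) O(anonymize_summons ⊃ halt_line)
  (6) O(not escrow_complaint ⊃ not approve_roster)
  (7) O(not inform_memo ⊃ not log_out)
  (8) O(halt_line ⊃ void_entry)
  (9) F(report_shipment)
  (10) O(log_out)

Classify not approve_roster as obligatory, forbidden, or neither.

Premise 10 gives O(log_out).
The contrapositive of premise 7 (O(not inform_memo ⊃ not log_out)) is O(log_out ⊃ inform_memo), and O(log_out) is already established, so O(inform_memo).
The contrapositive of premise 1 (O(not anonymize_summons ⊃ not inform_memo)) is O(inform_memo ⊃ anonymize_summons), and O(inform_memo) is already established, so O(anonymize_summons).
From O(anonymize_summons) and premise 5, O(anonymize_summons ⊃ halt_line), we obtain O(halt_line).
Applying K to premise 8 (O(halt_line ⊃ void_entry)) and O(halt_line) yields O(void_entry).
With premise 2, O(void_entry ⊃ not approve_roster), the K-axiom yields O(not approve_roster).
Premises 3, 4, 6, 9 do not contribute to this derivation.
Hence not approve_roster is obligatory.

Obligatory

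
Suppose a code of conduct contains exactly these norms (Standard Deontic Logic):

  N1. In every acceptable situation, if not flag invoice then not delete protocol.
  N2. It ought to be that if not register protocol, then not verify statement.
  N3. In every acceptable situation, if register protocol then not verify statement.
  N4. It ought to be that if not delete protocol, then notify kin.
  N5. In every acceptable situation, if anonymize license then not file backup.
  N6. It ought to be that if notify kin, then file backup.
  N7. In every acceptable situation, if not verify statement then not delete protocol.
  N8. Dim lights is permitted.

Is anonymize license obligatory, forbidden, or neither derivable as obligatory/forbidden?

Premises 2 and 3 cover both cases: O(¬register_protocol → ¬verify_statement) and O(register_protocol → ¬verify_statement). Since ¬register_protocol ∨ register_protocol is a tautology, O(¬verify_statement) follows.
With premise 7, O(¬verify_statement → ¬delete_protocol), the K-axiom yields O(¬delete_protocol).
With premise 4, O(¬delete_protocol → notify_kin), the K-axiom yields O(notify_kin).
Premise 6 is O(notify_kin → file_backup); since O(notify_kin), deontic closure gives O(file_backup).
Premise 5 is O(anonymize_license → ¬file_backup); contrapositively O(file_backup → ¬anonymize_license). Since O(file_backup) holds, K gives O(¬anonymize_license).
Premises 1, 8 do not contribute to this derivation.
Thus O(¬anonymize_license), which is F(anonymize_license): anonymize_license is forbidden.

Forbidden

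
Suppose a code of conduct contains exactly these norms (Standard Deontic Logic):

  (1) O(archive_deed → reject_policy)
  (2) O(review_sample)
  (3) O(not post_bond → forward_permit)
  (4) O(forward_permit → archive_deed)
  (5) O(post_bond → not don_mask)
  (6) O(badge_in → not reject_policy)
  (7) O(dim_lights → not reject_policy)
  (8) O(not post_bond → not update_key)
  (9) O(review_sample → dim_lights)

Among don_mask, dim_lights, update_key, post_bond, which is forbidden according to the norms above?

don_mask

Premise 2 gives O(review_sample).
With premise 9, O(review_sample → dim_lights), the K-axiom yields O(dim_lights).
With premise 7, O(dim_lights → not reject_policy), the K-axiom yields O(not reject_policy).
Premise 1 is O(archive_deed → reject_policy); contrapositively O(not reject_policy → not archive_deed). Since O(not reject_policy) holds, K gives O(not archive_deed).
Premise 4 is O(forward_permit → archive_deed); contrapositively O(not archive_deed → not forward_permit). Since O(not archive_deed) holds, K gives O(not forward_permit).
Premise 3, O(not post_bond → forward_permit), contraposes to O(not forward_permit → post_bond); with O(not forward_permit) we get O(post_bond).
Premise 5 is O(post_bond → not don_mask); since O(post_bond), deontic closure gives O(not don_mask).
So O(not don_mask) holds, i.e. don_mask is forbidden. None of the other listed options is forbidden under the premises.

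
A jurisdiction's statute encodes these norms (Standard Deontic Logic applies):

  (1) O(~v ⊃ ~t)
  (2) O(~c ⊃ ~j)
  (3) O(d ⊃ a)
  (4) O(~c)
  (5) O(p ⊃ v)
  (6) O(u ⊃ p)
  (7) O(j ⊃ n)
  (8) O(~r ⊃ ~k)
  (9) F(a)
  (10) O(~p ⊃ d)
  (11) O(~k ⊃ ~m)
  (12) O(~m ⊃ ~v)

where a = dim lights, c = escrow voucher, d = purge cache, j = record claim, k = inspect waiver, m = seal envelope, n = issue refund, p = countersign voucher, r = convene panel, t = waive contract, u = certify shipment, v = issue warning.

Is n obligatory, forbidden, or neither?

Premise 7 is O(j ⊃ n), but O(j) is not derivable from the premises, so it does not yield O(n).
No premise or chain of K-axiom applications forces O(n), and none forces O(~n). So n is neither obligatory nor forbidden under these norms.

Neither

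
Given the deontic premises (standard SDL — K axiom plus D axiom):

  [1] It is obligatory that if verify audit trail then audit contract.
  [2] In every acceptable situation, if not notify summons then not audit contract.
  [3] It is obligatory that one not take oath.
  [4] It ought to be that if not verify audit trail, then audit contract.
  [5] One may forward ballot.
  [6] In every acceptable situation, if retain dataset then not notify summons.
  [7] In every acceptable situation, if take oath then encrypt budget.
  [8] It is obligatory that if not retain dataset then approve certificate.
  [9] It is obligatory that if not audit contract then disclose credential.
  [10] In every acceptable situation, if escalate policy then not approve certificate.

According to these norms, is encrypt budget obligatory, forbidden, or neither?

Premise 7 is O(take_oath → encrypt_budget), but O(take_oath) is not derivable from the premises, so it does not yield O(encrypt_budget).
No premise or chain of K-axiom applications forces O(encrypt_budget), and none forces O(¬encrypt_budget). So encrypt_budget is neither obligatory nor forbidden under these norms.

Neither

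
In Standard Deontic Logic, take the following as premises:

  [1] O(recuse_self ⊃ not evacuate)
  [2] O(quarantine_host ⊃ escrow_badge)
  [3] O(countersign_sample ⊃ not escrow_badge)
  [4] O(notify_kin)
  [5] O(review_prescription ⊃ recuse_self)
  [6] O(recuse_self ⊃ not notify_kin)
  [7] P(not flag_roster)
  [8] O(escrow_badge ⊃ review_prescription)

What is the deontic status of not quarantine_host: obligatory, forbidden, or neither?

Obligatory

Premise 4 states O(notify_kin) outright.
Premise 6, O(recuse_self ⊃ not notify_kin), contraposes to O(notify_kin ⊃ not recuse_self); with O(notify_kin) we get O(not recuse_self).
Premise 5 is O(review_prescription ⊃ recuse_self); contrapositively O(not recuse_self ⊃ not review_prescription). Since O(not recuse_self) holds, K gives O(not review_prescription).
Premise 8 is O(escrow_badge ⊃ review_prescription); contrapositively O(not review_prescription ⊃ not escrow_badge). Since O(not review_prescription) holds, K gives O(not escrow_badge).
The contrapositive of premise 2 (O(quarantine_host ⊃ escrow_badge)) is O(not escrow_badge ⊃ not quarantine_host), and O(not escrow_badge) is already established, so O(not quarantine_host).
Premises 1, 3, 7 do not contribute to this derivation.
Hence not quarantine_host is obligatory.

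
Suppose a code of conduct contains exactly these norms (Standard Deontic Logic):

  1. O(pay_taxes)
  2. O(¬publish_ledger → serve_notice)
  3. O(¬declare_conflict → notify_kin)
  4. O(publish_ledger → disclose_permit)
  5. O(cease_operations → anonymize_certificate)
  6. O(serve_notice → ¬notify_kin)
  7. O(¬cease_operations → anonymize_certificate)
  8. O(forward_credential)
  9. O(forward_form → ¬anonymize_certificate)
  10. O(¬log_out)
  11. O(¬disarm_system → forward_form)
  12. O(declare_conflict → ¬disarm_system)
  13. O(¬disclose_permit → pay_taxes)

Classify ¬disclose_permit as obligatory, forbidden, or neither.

Premises 5 and 7 are O(cease_operations → anonymize_certificate) and O(¬cease_operations → anonymize_certificate); every ideal world satisfies cease_operations or ¬cease_operations, so in either case anonymize_certificate holds — hence O(anonymize_certificate).
Premise 9, O(forward_form → ¬anonymize_certificate), contraposes to O(anonymize_certificate → ¬forward_form); with O(anonymize_certificate) we get O(¬forward_form).
The contrapositive of premise 11 (O(¬disarm_system → forward_form)) is O(¬forward_form → disarm_system), and O(¬forward_form) is already established, so O(disarm_system).
Premise 12 is O(declare_conflict → ¬disarm_system); contrapositively O(disarm_system → ¬declare_conflict). Since O(disarm_system) holds, K gives O(¬declare_conflict).
Applying K to premise 3 (O(¬declare_conflict → notify_kin)) and O(¬declare_conflict) yields O(notify_kin).
Premise 6, O(serve_notice → ¬notify_kin), contraposes to O(notify_kin → ¬serve_notice); with O(notify_kin) we get O(¬serve_notice).
The contrapositive of premise 2 (O(¬publish_ledger → serve_notice)) is O(¬serve_notice → publish_ledger), and O(¬serve_notice) is already established, so O(publish_ledger).
With premise 4, O(publish_ledger → disclose_permit), the K-axiom yields O(disclose_permit).
Premises 1, 8, 10, 13 do not contribute to this derivation.
Thus O(disclose_permit), which is F(¬disclose_permit): ¬disclose_permit is forbidden.

Forbidden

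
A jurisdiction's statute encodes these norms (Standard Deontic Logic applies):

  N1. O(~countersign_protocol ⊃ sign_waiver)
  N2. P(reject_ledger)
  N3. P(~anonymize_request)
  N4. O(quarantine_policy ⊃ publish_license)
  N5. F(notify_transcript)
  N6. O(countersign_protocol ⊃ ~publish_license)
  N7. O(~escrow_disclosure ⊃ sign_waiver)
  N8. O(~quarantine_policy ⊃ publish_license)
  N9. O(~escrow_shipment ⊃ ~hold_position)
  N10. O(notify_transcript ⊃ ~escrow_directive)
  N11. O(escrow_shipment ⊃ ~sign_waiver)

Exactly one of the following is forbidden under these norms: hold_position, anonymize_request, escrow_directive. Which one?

Premises 4 and 8 are O(quarantine_policy ⊃ publish_license) and O(~quarantine_policy ⊃ publish_license); every ideal world satisfies quarantine_policy or ~quarantine_policy, so in either case publish_license holds — hence O(publish_license).
The contrapositive of premise 6 (O(countersign_protocol ⊃ ~publish_license)) is O(publish_license ⊃ ~countersign_protocol), and O(publish_license) is already established, so O(~countersign_protocol).
With premise 1, O(~countersign_protocol ⊃ sign_waiver), the K-axiom yields O(sign_waiver).
Premise 11 is O(escrow_shipment ⊃ ~sign_waiver); contrapositively O(sign_waiver ⊃ ~escrow_shipment). Since O(sign_waiver) holds, K gives O(~escrow_shipment).
Premise 9 is O(~escrow_shipment ⊃ ~hold_position); since O(~escrow_shipment), deontic closure gives O(~hold_position).
So O(~hold_position) holds, i.e. hold_position is forbidden. None of the other listed options is forbidden under the premises.

hold_position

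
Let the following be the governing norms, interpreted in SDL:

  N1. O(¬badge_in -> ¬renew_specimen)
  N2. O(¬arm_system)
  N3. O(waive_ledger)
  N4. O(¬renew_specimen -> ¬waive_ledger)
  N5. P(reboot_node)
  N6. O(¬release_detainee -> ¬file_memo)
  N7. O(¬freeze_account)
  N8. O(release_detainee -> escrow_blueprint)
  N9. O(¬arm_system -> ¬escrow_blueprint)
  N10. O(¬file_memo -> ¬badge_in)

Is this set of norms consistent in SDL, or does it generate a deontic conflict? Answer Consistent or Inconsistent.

From premise 3 we have O(waive_ledger).
Premise 4 is O(¬renew_specimen -> ¬waive_ledger); contrapositively O(waive_ledger -> renew_specimen). Since O(waive_ledger) holds, K gives O(renew_specimen).
The contrapositive of premise 1 (O(¬badge_in -> ¬renew_specimen)) is O(renew_specimen -> badge_in), and O(renew_specimen) is already established, so O(badge_in).
Premise 10 is O(¬file_memo -> ¬badge_in); contrapositively O(badge_in -> file_memo). Since O(badge_in) holds, K gives O(file_memo).
Premise 6, O(¬release_detainee -> ¬file_memo), contraposes to O(file_memo -> release_detainee); with O(file_memo) we get O(release_detainee).
Applying K to premise 8 (O(release_detainee -> escrow_blueprint)) and O(release_detainee) yields O(escrow_blueprint).
Premise 9 is O(¬arm_system -> ¬escrow_blueprint); contrapositively O(escrow_blueprint -> arm_system). Since O(escrow_blueprint) holds, K gives O(arm_system).
Yet premise 2 states O(¬arm_system).
We now have both O(arm_system) and O(¬arm_system) — arm_system is simultaneously obligatory and forbidden, violating the D-axiom.

Inconsistent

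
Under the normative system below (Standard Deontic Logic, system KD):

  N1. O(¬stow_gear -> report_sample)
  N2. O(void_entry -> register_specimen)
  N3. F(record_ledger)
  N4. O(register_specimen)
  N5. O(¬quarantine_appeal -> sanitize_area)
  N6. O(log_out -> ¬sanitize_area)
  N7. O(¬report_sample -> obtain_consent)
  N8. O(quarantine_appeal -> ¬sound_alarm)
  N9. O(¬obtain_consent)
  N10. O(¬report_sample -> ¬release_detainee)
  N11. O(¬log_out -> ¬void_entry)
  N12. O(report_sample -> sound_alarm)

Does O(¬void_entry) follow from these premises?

Premise 9 states O(¬obtain_consent) outright.
The contrapositive of premise 7 (O(¬report_sample -> obtain_consent)) is O(¬obtain_consent -> report_sample), and O(¬obtain_consent) is already established, so O(report_sample).
Applying K to premise 12 (O(report_sample -> sound_alarm)) and O(report_sample) yields O(sound_alarm).
The contrapositive of premise 8 (O(quarantine_appeal -> ¬sound_alarm)) is O(sound_alarm -> ¬quarantine_appeal), and O(sound_alarm) is already established, so O(¬quarantine_appeal).
From O(¬quarantine_appeal) and premise 5, O(¬quarantine_appeal -> sanitize_area), we obtain O(sanitize_area).
Premise 6 is O(log_out -> ¬sanitize_area); contrapositively O(sanitize_area -> ¬log_out). Since O(sanitize_area) holds, K gives O(¬log_out).
From O(¬log_out) and premise 11, O(¬log_out -> ¬void_entry), we obtain O(¬void_entry).
Premises 1, 2, 3, 4, 10 do not contribute to this derivation.
So O(¬void_entry) follows.

Yes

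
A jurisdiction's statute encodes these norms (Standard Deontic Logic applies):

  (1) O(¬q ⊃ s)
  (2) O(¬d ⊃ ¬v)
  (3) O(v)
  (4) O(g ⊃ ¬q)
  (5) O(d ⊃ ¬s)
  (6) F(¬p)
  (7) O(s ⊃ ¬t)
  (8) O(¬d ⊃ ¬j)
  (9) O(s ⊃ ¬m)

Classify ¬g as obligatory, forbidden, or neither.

Obligatory

Premise 3 gives O(v).
Premise 2 is O(¬d ⊃ ¬v); contrapositively O(v ⊃ d). Since O(v) holds, K gives O(d).
Premise 5 is O(d ⊃ ¬s); since O(d), deontic closure gives O(¬s).
The contrapositive of premise 1 (O(¬q ⊃ s)) is O(¬s ⊃ q), and O(¬s) is already established, so O(q).
Premise 4 is O(g ⊃ ¬q); contrapositively O(q ⊃ ¬g). Since O(q) holds, K gives O(¬g).
Premises 6, 7, 8, 9 do not contribute to this derivation.
Hence ¬g is obligatory.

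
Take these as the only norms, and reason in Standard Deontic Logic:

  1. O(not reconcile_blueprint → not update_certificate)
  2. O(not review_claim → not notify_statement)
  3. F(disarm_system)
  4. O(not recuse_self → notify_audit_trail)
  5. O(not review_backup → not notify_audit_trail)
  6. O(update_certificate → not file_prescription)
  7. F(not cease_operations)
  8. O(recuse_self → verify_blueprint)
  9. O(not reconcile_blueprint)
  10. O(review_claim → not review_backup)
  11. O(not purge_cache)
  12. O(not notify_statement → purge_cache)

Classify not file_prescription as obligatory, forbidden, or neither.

Neither

Premise 6 is O(update_certificate → not file_prescription), but O(update_certificate) is not derivable from the premises, so it does not yield O(not file_prescription).
No premise or chain of K-axiom applications forces O(not file_prescription), and none forces O(file_prescription). So not file_prescription is neither obligatory nor forbidden under these norms.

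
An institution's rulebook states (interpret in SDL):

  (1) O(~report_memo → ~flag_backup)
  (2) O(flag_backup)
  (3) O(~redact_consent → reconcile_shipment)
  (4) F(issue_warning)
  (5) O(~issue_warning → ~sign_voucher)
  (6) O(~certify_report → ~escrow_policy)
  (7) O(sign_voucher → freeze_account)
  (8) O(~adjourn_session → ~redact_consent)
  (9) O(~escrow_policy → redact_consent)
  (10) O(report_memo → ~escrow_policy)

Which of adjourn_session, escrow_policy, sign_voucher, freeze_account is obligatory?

adjourn_session

Premise 2 states O(flag_backup) outright.
The contrapositive of premise 1 (O(~report_memo → ~flag_backup)) is O(flag_backup → report_memo), and O(flag_backup) is already established, so O(report_memo).
With premise 10, O(report_memo → ~escrow_policy), the K-axiom yields O(~escrow_policy).
From O(~escrow_policy) and premise 9, O(~escrow_policy → redact_consent), we obtain O(redact_consent).
Premise 8, O(~adjourn_session → ~redact_consent), contraposes to O(redact_consent → adjourn_session); with O(redact_consent) we get O(adjourn_session).
So O(adjourn_session) holds — adjourn_session is obligatory. None of the other listed options is made obligatory by any chain of premises.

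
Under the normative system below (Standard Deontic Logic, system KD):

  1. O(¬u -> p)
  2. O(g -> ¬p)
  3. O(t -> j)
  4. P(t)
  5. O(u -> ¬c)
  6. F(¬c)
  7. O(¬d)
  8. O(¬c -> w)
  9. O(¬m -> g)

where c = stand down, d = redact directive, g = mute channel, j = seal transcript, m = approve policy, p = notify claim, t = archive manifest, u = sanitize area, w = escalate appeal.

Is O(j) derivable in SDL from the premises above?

No

Premise 3 is O(t -> j), but O(t) is not derivable from the premises (the permission P(t) asserts only ¬O(¬t), not O(t)), so it does not yield O(j).
No other premise forces O(j). An ideal world satisfying every premise can still have j false, so O(j) is not derivable.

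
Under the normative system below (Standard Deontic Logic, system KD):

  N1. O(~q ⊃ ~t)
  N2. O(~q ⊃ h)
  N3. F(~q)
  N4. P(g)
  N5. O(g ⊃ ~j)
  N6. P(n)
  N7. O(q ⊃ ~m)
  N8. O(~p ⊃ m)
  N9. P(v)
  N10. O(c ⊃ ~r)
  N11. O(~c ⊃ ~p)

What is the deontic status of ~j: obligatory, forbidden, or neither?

Premise 5 is O(g ⊃ ~j), but O(g) is not derivable from the premises (the permission P(g) asserts only ~O(~g), not O(g)), so it does not yield O(~j).
No premise or chain of K-axiom applications forces O(~j), and none forces O(j). So ~j is neither obligatory nor forbidden under these norms.

Neither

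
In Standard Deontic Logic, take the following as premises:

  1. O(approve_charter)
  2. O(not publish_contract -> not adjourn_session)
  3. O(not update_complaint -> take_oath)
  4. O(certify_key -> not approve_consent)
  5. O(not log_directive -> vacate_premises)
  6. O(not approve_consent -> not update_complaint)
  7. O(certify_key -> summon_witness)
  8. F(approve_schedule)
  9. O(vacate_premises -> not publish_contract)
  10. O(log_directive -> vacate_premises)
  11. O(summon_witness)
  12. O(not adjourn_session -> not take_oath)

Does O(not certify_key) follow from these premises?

Yes

By case analysis on not log_directive: premise 5 gives O(not log_directive -> vacate_premises) and premise 10 gives O(log_directive -> vacate_premises), so O(vacate_premises) either way.
With premise 9, O(vacate_premises -> not publish_contract), the K-axiom yields O(not publish_contract).
With premise 2, O(not publish_contract -> not adjourn_session), the K-axiom yields O(not adjourn_session).
Applying K to premise 12 (O(not adjourn_session -> not take_oath)) and O(not adjourn_session) yields O(not take_oath).
The contrapositive of premise 3 (O(not update_complaint -> take_oath)) is O(not take_oath -> update_complaint), and O(not take_oath) is already established, so O(update_complaint).
Premise 6 is O(not approve_consent -> not update_complaint); contrapositively O(update_complaint -> approve_consent). Since O(update_complaint) holds, K gives O(approve_consent).
Premise 4 is O(certify_key -> not approve_consent); contrapositively O(approve_consent -> not certify_key). Since O(approve_consent) holds, K gives O(not certify_key).
Premises 1, 7, 8, 11 do not contribute to this derivation.
So O(not certify_key) follows.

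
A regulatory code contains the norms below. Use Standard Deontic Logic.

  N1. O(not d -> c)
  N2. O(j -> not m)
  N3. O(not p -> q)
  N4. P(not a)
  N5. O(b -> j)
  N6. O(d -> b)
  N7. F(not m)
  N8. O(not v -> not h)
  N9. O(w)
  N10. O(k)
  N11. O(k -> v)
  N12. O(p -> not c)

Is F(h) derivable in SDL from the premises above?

No

Premise 8 is O(not v -> not h), but O(not v) is not derivable from the premises, so it does not yield O(not h).
No other premise forces O(not h). An ideal world satisfying every premise can still have h true, so F(h) is not derivable.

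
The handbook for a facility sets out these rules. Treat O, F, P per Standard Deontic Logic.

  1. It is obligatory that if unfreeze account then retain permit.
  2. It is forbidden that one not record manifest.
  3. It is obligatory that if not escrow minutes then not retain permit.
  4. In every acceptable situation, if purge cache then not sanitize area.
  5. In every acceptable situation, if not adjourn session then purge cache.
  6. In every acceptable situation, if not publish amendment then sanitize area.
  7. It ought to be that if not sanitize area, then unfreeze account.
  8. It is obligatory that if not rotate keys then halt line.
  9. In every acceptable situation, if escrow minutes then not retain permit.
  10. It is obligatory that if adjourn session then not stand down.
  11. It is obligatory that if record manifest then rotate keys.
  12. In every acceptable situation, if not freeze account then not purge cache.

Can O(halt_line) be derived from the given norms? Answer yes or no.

No

Premise 8 is O(¬rotate_keys → halt_line), but O(¬rotate_keys) is not derivable from the premises, so it does not yield O(halt_line).
No other premise forces O(halt_line). An ideal world satisfying every premise can still have halt_line false, so O(halt_line) is not derivable.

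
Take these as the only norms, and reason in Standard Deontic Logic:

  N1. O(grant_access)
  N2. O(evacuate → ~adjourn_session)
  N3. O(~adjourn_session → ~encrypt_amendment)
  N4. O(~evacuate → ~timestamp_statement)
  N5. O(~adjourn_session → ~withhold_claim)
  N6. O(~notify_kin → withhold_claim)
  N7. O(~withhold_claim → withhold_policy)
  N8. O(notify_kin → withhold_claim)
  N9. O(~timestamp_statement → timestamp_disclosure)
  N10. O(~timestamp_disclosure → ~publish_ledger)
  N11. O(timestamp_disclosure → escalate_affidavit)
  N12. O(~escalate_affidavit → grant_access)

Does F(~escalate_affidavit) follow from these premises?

Yes

Premises 8 and 6 are O(notify_kin → withhold_claim) and O(~notify_kin → withhold_claim); every ideal world satisfies notify_kin or ~notify_kin, so in either case withhold_claim holds — hence O(withhold_claim).
Premise 5, O(~adjourn_session → ~withhold_claim), contraposes to O(withhold_claim → adjourn_session); with O(withhold_claim) we get O(adjourn_session).
Premise 2, O(evacuate → ~adjourn_session), contraposes to O(adjourn_session → ~evacuate); with O(adjourn_session) we get O(~evacuate).
From O(~evacuate) and premise 4, O(~evacuate → ~timestamp_statement), we obtain O(~timestamp_statement).
Applying K to premise 9 (O(~timestamp_statement → timestamp_disclosure)) and O(~timestamp_statement) yields O(timestamp_disclosure).
From O(timestamp_disclosure) and premise 11, O(timestamp_disclosure → escalate_affidavit), we obtain O(escalate_affidavit).
Premises 1, 3, 7, 10, 12 do not contribute to this derivation.
So O(escalate_affidavit) holds, i.e. F(~escalate_affidavit). The claim follows.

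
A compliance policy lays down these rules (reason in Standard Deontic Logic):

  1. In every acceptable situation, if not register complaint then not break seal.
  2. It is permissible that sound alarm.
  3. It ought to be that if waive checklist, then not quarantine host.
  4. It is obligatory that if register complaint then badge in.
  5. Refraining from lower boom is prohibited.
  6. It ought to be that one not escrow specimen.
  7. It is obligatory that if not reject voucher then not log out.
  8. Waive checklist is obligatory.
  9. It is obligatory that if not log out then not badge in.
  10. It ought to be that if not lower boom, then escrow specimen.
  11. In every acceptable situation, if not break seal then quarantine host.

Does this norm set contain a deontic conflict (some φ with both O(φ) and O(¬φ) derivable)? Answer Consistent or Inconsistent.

Premise 10 is O(¬lower_boom → escrow_specimen), but O(¬lower_boom) is not derivable from the premises, so it does not yield O(escrow_specimen).
So O(escrow_specimen) is not derivable, and the apparent clash with O(¬escrow_specimen) does not arise.
A world satisfying every obligation exists (e.g. badge_in=true, break_seal=true, escrow_specimen=false, log_out=true, lower_boom=true, quarantine_host=false, register_complaint=true, reject_voucher=true, sound_alarm=false, waive_checklist=true); no atom is both obligatory and forbidden, so the set is consistent.

Consistent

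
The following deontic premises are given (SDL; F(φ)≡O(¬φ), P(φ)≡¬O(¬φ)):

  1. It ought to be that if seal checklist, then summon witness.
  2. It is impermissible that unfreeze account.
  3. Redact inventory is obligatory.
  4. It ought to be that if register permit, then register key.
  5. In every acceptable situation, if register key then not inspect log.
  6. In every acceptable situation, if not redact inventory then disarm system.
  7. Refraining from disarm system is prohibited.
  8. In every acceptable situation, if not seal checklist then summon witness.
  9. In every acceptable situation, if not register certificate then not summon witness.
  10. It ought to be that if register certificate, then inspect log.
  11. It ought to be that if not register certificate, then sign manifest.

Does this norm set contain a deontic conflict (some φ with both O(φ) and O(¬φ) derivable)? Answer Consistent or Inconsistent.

Consistent

Premise 6 is O(¬redact_inventory → disarm_system); even if O(disarm_system) held, inferring O(¬redact_inventory) would be affirming the consequent — invalid.
So O(¬redact_inventory) is not derivable, and the apparent clash with O(redact_inventory) does not arise.
A world satisfying every obligation exists (e.g. disarm_system=true, inspect_log=true, redact_inventory=true, register_certificate=true, register_key=false, register_permit=false, seal_checklist=false, sign_manifest=false, summon_witness=true, unfreeze_account=false); no atom is both obligatory and forbidden, so the set is consistent.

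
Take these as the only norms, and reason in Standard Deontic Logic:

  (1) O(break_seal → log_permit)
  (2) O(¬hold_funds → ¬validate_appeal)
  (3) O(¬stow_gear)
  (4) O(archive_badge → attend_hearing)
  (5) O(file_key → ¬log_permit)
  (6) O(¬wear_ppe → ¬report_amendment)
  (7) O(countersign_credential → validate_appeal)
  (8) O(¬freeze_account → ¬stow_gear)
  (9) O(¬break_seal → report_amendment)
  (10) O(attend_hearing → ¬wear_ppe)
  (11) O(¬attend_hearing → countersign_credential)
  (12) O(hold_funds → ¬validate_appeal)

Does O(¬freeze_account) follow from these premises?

Premise 8 is O(¬freeze_account → ¬stow_gear); even if O(¬stow_gear) held, inferring O(¬freeze_account) would be affirming the consequent — invalid.
No other premise forces O(¬freeze_account). An ideal world satisfying every premise can still have ¬freeze_account false, so O(¬freeze_account) is not derivable.

No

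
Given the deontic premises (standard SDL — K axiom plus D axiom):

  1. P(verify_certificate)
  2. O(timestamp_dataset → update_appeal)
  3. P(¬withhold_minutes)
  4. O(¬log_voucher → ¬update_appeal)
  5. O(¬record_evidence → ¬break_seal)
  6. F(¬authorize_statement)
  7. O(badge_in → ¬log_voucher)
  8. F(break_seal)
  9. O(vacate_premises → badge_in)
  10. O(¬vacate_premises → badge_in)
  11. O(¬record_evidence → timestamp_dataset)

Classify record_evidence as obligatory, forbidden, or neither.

Premises 9 and 10 cover both cases: O(vacate_premises → badge_in) and O(¬vacate_premises → badge_in). Since vacate_premises ∨ ¬vacate_premises is a tautology, O(badge_in) follows.
Premise 7 is O(badge_in → ¬log_voucher); since O(badge_in), deontic closure gives O(¬log_voucher).
With premise 4, O(¬log_voucher → ¬update_appeal), the K-axiom yields O(¬update_appeal).
Premise 2, O(timestamp_dataset → update_appeal), contraposes to O(¬update_appeal → ¬timestamp_dataset); with O(¬update_appeal) we get O(¬timestamp_dataset).
Premise 11, O(¬record_evidence → timestamp_dataset), contraposes to O(¬timestamp_dataset → record_evidence); with O(¬timestamp_dataset) we get O(record_evidence).
Premises 1, 3, 5, 6, 8 do not contribute to this derivation.
Hence record_evidence is obligatory.

Obligatory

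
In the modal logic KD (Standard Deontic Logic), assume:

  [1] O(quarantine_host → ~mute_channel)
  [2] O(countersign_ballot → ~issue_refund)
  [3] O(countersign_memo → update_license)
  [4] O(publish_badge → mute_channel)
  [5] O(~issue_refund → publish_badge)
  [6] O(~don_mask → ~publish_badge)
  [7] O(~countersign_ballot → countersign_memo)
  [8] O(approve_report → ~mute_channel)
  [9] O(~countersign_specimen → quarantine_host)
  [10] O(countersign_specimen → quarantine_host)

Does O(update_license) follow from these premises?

Premises 9 and 10 cover both cases: O(~countersign_specimen → quarantine_host) and O(countersign_specimen → quarantine_host). Since ~countersign_specimen ∨ countersign_specimen is a tautology, O(quarantine_host) follows.
From O(quarantine_host) and premise 1, O(quarantine_host → ~mute_channel), we obtain O(~mute_channel).
The contrapositive of premise 4 (O(publish_badge → mute_channel)) is O(~mute_channel → ~publish_badge), and O(~mute_channel) is already established, so O(~publish_badge).
The contrapositive of premise 5 (O(~issue_refund → publish_badge)) is O(~publish_badge → issue_refund), and O(~publish_badge) is already established, so O(issue_refund).
Premise 2 is O(countersign_ballot → ~issue_refund); contrapositively O(issue_refund → ~countersign_ballot). Since O(issue_refund) holds, K gives O(~countersign_ballot).
From O(~countersign_ballot) and premise 7, O(~countersign_ballot → countersign_memo), we obtain O(countersign_memo).
From O(countersign_memo) and premise 3, O(countersign_memo → update_license), we obtain O(update_license).
Premises 6, 8 do not contribute to this derivation.
So O(update_license) follows.

Yes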